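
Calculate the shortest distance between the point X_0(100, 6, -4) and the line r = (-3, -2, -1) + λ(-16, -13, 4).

7√74

Direction vector d = (-16, -13, 4).
AP = (103, 8, -3); AP·d = -1764, |AP|² = 10682, |d|² = 441.
distance² = |AP|² − (AP·d)²/|d|² = 10682 − 3111696/441 = 3626, so the distance is 7√74.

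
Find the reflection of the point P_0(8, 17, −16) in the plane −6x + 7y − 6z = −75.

(32, -11, 8)

n = (−6, 7, −6), |n|² = 121, n·P_0 − (-75) = 242, so t = 242/121 = 2.
Foot F = P_0 − 2·n = (20, 3, −4); the reflection is 2F − P_0 = (32, −11, 8).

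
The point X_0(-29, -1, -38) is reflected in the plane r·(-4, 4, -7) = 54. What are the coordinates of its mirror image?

(3, -33, 18)

With n = (-4, 4, -7), the signed offset is (n·X_0 − 54)/|n|² = 324/81 = 4.
X_0' = X_0 − 2t·n = (-29, -1, -38) − 8·(-4, 4, -7) = (3, -33, 18).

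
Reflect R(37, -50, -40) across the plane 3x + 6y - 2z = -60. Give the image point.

(43, -38, -44)

n = (3, 6, -2), |n|² = 49, n·R − (-60) = -49, so t = -49/49 = -1.
Foot F = R − (-1)·n = (40, -44, -42); the reflection is 2F − R = (43, -38, -44).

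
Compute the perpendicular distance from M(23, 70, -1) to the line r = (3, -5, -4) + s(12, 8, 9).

√3433

Direction vector d = (12, 8, 9).
AP = (20, 75, 3), and AP × d = (651, -144, -740).
|AP × d|² = 992137 and |d|² = 289, so the distance is √(992137/289) = √3433.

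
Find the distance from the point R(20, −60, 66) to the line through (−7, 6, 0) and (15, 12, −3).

A direction vector is d = (22, 6, −3).
AP = (27, −66, 66); AP·d = 0, |AP|² = 9441, |d|² = 529.
distance² = |AP|² − (AP·d)²/|d|² = 9441 − 0/529 = 9441, so the distance is 3√1049.

3√1049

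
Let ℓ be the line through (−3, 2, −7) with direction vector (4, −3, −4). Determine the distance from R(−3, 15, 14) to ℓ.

Direction vector d = (4, −3, −4).
AP = (0, 13, 21); AP·d = -123, |AP|² = 610, |d|² = 41.
distance² = |AP|² − (AP·d)²/|d|² = 610 − 15129/41 = 241, so the distance is √241.

√241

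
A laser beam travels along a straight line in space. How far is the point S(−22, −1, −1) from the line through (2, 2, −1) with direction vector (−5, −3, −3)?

Direction vector d = (−5, −3, −3).
AP = (−24, −3, 0), and AP × d = (9, −72, 57).
|AP × d|² = 8514 and |d|² = 43, so the distance is √(8514/43) = √198 = 3√22.

3√22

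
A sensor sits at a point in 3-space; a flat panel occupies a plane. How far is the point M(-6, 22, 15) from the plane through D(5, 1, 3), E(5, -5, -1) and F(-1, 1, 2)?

DE = (0, -6, -4) and DF = (-6, 0, -1), so a normal is n = DE × DF = (6, 24, -36).
n = (6, 24, -36); n·P − (-54) = 6; |n| = 6√53; distance = 6/(6√53) = √53/53.

1/√53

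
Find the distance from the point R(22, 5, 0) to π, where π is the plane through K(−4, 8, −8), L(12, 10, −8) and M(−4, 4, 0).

2

KL = (16, 2, 0) and KM = (0, −4, 8), so a normal is n = KL × KM = (16, −128, −64).
Then n·(22, 5, 0) − (−576) = 288.
|n| = √(256 + 16384 + 4096) = 144, so the distance is |288|/144 = 2.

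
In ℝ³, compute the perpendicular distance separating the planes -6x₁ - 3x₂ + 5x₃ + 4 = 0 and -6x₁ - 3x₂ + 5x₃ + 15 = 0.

Both planes have normal n = (-6, -3, 5), |n| = √70. Any point on the first plane is at distance |(-15) − (-4)|/|n| = 11/√70 from the second.

11/√70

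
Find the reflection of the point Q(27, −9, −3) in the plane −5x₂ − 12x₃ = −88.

With n = (0, −5, −12), the signed offset is (n·Q − (-88))/|n|² = 169/169 = 1.
Q' = Q − 2t·n = (27, −9, −3) − 2·(0, −5, −12) = (27, 1, 21).

(27, 1, 21)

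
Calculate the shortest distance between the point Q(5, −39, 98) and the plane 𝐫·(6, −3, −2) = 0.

7

n = (6, −3, −2); n·P − 0 = -49; |n| = 7; distance = 49/7 = 7.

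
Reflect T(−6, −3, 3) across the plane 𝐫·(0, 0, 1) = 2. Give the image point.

(-6, -3, 1)

With n = (0, 0, 1), the signed offset is (n·T − 2)/|n|² = 1/1 = 1.
T' = T − 2t·n = (−6, −3, 3) − 2·(0, 0, 1) = (−6, −3, 1).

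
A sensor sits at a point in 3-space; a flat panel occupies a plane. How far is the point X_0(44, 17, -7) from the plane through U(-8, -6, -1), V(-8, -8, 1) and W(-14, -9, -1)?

UV = (0, -2, 2) and UW = (-6, -3, 0), so a normal is n = UV × UW = (6, -12, -12).
n = (6, -12, -12); n·P − 36 = 108; |n| = 18; distance = 108/18 = 6.

6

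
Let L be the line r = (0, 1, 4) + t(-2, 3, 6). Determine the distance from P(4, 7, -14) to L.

6√5

Direction vector d = (-2, 3, 6).
AP = (4, 6, -18); AP·d = -98, |AP|² = 376, |d|² = 49.
distance² = |AP|² − (AP·d)²/|d|² = 376 − 9604/49 = 180, so the distance is 6√5.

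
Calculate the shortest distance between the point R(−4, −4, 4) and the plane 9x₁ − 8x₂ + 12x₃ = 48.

4/17

Normal vector n = (9, −8, 12), and n·(−4, −4, 4) − 48 = −4.
|n| = √(81 + 64 + 144) = 17, so the distance is |-4|/17 = 4/17.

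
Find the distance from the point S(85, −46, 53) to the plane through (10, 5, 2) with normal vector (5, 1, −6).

The plane has equation n·(r − (10, 5, 2)) = 0, i.e. n·r = 43.
Then n·(85, −46, 53) − 43 = 18.
|n| = √(25 + 1 + 36) = √62, so the distance is |18|/√62 = 9√62/31.

9√62/31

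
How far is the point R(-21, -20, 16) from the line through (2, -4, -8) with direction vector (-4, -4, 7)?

Direction vector d = (-4, -4, 7).
AP = (-23, -16, 24); AP·d = 324, |AP|² = 1361, |d|² = 81.
distance² = |AP|² − (AP·d)²/|d|² = 1361 − 104976/81 = 65, so the distance is √65.

√65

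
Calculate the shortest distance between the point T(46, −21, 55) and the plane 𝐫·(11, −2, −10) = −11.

3/5

Normal vector n = (11, −2, −10), and n·(46, −21, 55) − (−11) = 9.
|n| = √(121 + 4 + 100) = 15, so the distance is |9|/15 = 3/5.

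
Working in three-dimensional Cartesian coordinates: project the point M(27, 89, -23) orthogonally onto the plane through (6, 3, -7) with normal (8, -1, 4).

(227/9, 803/9, -215/9)

n = (8, -1, 4), |n|² = 81, and n·M − 17 = 18.
t = 18/81 = 2/9, so the foot is M − t·n = (27, 89, -23) − (2/9)·(8, -1, 4) = (227/9, 803/9, -215/9).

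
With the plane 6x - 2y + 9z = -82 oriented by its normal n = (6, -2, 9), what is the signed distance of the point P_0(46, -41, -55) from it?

-5

n·P_0 − (-82) = -55.
|n| = 11, so the signed distance is -55/11 = -5.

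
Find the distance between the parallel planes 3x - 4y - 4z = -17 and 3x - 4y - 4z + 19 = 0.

Both planes have normal n = (3, -4, -4), |n| = √41. Any point on the first plane is at distance |(-19) − (-17)|/|n| = 2/√41 = 2√41/41 from the second.

2√41/41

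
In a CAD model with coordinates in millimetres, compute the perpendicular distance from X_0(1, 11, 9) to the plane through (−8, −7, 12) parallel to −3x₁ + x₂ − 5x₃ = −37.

Parallel planes share the normal n = (−3, 1, −5); since (−8, −7, 12) lies on the plane, its equation is −3x₁ + x₂ − 5x₃ = -43.
Then n·(1, 11, 9) − (−43) = 6.
|n| = √(9 + 1 + 25) = √35, so the distance is |6|/√35 = 6√35/35.

6/√35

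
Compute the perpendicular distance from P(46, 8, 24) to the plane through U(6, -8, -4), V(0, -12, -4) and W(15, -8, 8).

20/√61

UV = (-6, -4, 0) and UW = (9, 0, 12), so a normal is n = UV × UW = (-48, 72, 36).
Then n·(46, 8, 24) - (-1008) = 240.
|n| = √(2304 + 5184 + 1296) = 12√61, so the distance is |240|/(12√61) = 20√61/61.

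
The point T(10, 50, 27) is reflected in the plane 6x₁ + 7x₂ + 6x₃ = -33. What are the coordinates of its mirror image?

(-50, -20, -33)

With n = (6, 7, 6), the signed offset is (n·T − (-33))/|n|² = 605/121 = 5.
T' = T − 2t·n = (10, 50, 27) − 10·(6, 7, 6) = (-50, -20, -33).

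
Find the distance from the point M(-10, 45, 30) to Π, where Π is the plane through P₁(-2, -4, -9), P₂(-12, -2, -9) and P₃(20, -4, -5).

3

P₁P₂ = (-10, 2, 0) and P₁P₃ = (22, 0, 4), so a normal is n = P₁P₂ × P₁P₃ = (8, 40, -44).
n = (8, 40, -44); n·P − 220 = 180; |n| = 60; distance = 180/60 = 3.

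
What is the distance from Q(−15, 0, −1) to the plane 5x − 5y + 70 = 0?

Normal vector n = (5, −5, 0), and n·(−15, 0, −1) − (−70) = −5.
|n| = √(25 + 25 + 0) = 5√2, so the distance is |-5|/(5√2) = √2/2.

1/√2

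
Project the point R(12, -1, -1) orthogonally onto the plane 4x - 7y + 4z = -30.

(8, 6, -5)

n = (4, -7, 4), |n|² = 81, and n·R − (-30) = 81.
t = 81/81 = 1, so the foot is R − t·n = (12, -1, -1) − 1·(4, -7, 4) = (8, 6, -5).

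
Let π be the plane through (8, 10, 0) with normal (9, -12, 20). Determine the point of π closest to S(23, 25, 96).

(-4, 61, 36)

The perpendicular from S has direction n = (9, -12, 20): r = (23, 25, 96) + λ(9, -12, 20).
Substitute into the plane: n·(S + λn) = -48 gives 1827 + 625λ = -48, so λ = -3.
Foot = (23, 25, 96) + (-3)·(9, -12, 20) = (-4, 61, 36).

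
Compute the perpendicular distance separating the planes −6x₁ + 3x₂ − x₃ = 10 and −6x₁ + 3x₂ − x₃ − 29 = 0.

With common normal n = (−6, 3, −1) (|n| = √46), the distance is |10 − 29|/|n| = 19/√46 = 19√46/46.

19/√46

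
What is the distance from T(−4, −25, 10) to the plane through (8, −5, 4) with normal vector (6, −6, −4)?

12/√22

The plane has equation n·(r − (8, −5, 4)) = 0, i.e. n·r = 62.
n = (6, −6, −4); n·P − 62 = 24; |n| = 2√22; distance = 24/(2√22) = 6√22/11.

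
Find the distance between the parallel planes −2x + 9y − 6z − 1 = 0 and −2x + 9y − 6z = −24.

With common normal n = (−2, 9, −6) (|n| = 11), the distance is |1 − (-24)|/|n| = 25/11.

25/11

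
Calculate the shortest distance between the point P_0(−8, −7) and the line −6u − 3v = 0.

The normal to the line is n = (−6, −3) with |n| = 3√5.
|n·P_0 − 0| = |69 − 0| = 69, so the distance is 69/(3√5) = 23/√5.

23/√5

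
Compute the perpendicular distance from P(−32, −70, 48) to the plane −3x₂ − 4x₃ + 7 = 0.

Normal vector n = (0, −3, −4), and n·(−32, −70, 48) − (−7) = 25.
|n| = √(0 + 9 + 16) = 5, so the distance is |25|/5 = 5.

5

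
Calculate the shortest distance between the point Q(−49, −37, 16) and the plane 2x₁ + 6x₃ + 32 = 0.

Normal vector n = (2, 0, 6), and n·(−49, −37, 16) − (−32) = 30.
|n| = √(4 + 0 + 36) = 2√10, so the distance is |30|/(2√10) = 15/√10.

15/√10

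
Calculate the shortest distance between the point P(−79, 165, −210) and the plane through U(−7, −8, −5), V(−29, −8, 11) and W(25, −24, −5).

3

UV = (−22, 0, 16) and UW = (32, −16, 0), so a normal is n = UV × UW = (256, 512, 352).
n = (256, 512, 352); n·P − (-7648) = -2016; |n| = 672; distance = 2016/672 = 3.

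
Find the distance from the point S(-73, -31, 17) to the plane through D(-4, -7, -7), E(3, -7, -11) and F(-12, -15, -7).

4/3

DE = (7, 0, -4) and DF = (-8, -8, 0), so a normal is n = DE × DF = (-32, 32, -56).
Then n·(-73, -31, 17) - 296 = 96.
|n| = √(1024 + 1024 + 3136) = 72, so the distance is |96|/72 = 4/3.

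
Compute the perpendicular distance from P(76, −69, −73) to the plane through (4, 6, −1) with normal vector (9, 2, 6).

The plane has equation n·(r − (4, 6, −1)) = 0, i.e. n·r = 42.
d = |9·76 + 2·(-69) + 6·(-73) − 42| / √(81 + 4 + 36) = |66| / 11 = 6.

6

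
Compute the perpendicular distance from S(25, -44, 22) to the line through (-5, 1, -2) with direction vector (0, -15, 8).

Direction vector d = (0, -15, 8).
AP = (30, -45, 24), and AP × d = (0, -240, -450).
|AP × d|² = 260100 and |d|² = 289, so the distance is √(260100/289) = √900 = 30.

30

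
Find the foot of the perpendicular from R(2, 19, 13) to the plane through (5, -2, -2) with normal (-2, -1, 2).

(16/3, 62/3, 29/3)

n = (-2, -1, 2), |n|² = 9, and n·R − (-12) = 15.
t = 15/9 = 5/3, so the foot is R − t·n = (2, 19, 13) − (5/3)·(-2, -1, 2) = (16/3, 62/3, 29/3).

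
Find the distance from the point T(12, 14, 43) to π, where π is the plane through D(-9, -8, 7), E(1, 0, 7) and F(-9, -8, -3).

26/√41

DE = (10, 8, 0) and DF = (0, 0, -10), so a normal is n = DE × DF = (-80, 100, 0).
Then n·(12, 14, 43) - (-80) = 520.
|n| = √(6400 + 10000 + 0) = 20√41, so the distance is |520|/(20√41) = 26√41/41.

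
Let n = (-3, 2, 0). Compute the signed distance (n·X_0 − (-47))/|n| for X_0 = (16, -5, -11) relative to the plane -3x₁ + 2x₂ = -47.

-11√13/13

n·X_0 − (-47) = -11.
|n| = √13, so the signed distance is -11√13/13.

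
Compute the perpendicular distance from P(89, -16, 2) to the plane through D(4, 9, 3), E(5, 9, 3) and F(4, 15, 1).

DE = (1, 0, 0) and DF = (0, 6, -2), so a normal is n = DE × DF = (0, 2, 6).
d = |2·(-16) + 6·2 − 36| / √(0 + 4 + 36) = |-56| / (2√10) = 28/√10.

28/√10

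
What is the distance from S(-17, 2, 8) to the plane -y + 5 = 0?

3

n = (0, -1, 0); n·P − (-5) = 3; |n| = 1; distance = 3/1 = 3.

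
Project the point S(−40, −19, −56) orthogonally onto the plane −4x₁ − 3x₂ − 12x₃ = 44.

(-20, -4, 4)

n = (−4, −3, −12), |n|² = 169, and n·S − 44 = 845.
t = 845/169 = 5, so the foot is S − t·n = (−40, −19, −56) − 5·(−4, −3, −12) = (−20, −4, 4).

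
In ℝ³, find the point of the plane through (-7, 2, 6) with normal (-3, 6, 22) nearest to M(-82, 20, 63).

(-73, 2, -3)

The perpendicular from M has direction n = (-3, 6, 22): r = (-82, 20, 63) + μ(-3, 6, 22).
Substitute into the plane: n·(M + μn) = 165 gives 1752 + 529μ = 165, so μ = -3.
Foot = (-82, 20, 63) + (-3)·(-3, 6, 22) = (-73, 2, -3).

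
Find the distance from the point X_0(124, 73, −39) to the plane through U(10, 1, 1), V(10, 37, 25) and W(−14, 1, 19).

30/17

UV = (0, 36, 24) and UW = (−24, 0, 18), so a normal is n = UV × UW = (648, −576, 864).
Then n·(124, 73, −39) − 6768 = −2160.
|n| = √(419904 + 331776 + 746496) = 1224, so the distance is |-2160|/1224 = 30/17.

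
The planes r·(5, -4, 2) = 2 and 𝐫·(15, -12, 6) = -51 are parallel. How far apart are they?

Divide the second equation by 3 to match normals: 5x - 4y + 2z = -17.
Both planes have normal n = (5, -4, 2), |n| = 3√5. Any point on the first plane is at distance |(-17) − 2|/|n| = 19/(3√5) = 19√5/15 from the second.

19/(3√5)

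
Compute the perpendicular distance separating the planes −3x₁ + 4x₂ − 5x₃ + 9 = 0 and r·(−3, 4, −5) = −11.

Both planes have normal n = (−3, 4, −5), |n| = 5√2. Any point on the first plane is at distance |(-11) − (-9)|/|n| = 2/(5√2) = √2/5 from the second.

√2/5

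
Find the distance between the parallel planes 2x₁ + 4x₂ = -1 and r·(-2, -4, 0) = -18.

19/(2√5)

Divide the second equation by -1 to match normals: 2x₁ + 4x₂ = 18.
Both planes have normal n = (2, 4, 0), |n| = 2√5. Any point on the first plane is at distance |18 − (-1)|/|n| = 19/(2√5) = 19√5/10 from the second.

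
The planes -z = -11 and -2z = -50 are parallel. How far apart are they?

14

Divide the second equation by 2 to match normals: -z = -25.
Both planes have normal n = (0, 0, -1), |n| = 1. Any point on the first plane is at distance |(-25) − (-11)|/|n| = 14/1 = 14 from the second.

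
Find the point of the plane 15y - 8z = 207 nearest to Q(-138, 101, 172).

The perpendicular from Q has direction n = (0, 15, -8): r = (-138, 101, 172) + t(0, 15, -8).
Substitute into the plane: n·(Q + tn) = 207 gives 139 + 289t = 207, so t = 4/17.
Foot = (-138, 101, 172) + (4/17)·(0, 15, -8) = (-138, 1777/17, 2892/17).

(-138, 1777/17, 2892/17)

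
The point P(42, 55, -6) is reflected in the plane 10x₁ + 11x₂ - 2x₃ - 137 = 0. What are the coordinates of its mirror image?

(-38, -33, 10)

With n = (10, 11, -2), the signed offset is (n·P − 137)/|n|² = 900/225 = 4.
P' = P − 2t·n = (42, 55, -6) − 8·(10, 11, -2) = (-38, -33, 10).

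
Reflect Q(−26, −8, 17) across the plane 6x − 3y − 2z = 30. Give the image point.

n = (6, −3, −2), |n|² = 49, n·Q − 30 = -196, so t = -196/49 = -4.
Foot F = Q − (-4)·n = (−2, −20, 9); the reflection is 2F − Q = (22, −32, 1).

(22, -32, 1)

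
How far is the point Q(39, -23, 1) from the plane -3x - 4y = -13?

Normal vector n = (-3, -4, 0), and n·(39, -23, 1) - (-13) = -12.
|n| = √(9 + 16 + 0) = 5, so the distance is |-12|/5 = 12/5.

12/5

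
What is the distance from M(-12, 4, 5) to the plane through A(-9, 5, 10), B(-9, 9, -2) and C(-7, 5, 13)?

AB = (0, 4, -12) and AC = (2, 0, 3), so a normal is n = AB × AC = (12, -24, -8).
n = (12, -24, -8); n·P − (-308) = 28; |n| = 28; distance = 28/28 = 1.

1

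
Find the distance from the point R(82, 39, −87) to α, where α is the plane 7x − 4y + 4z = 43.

3

d = |7·82 + (-4)·39 + 4·(-87) − 43| / √(49 + 16 + 16) = |27| / 9 = 3.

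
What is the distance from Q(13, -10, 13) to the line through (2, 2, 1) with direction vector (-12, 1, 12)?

√409

Direction vector d = (-12, 1, 12).
AP = (11, -12, 12), and AP × d = (-156, -276, -133).
|AP × d|² = 118201 and |d|² = 289, so the distance is √(118201/289) = √409.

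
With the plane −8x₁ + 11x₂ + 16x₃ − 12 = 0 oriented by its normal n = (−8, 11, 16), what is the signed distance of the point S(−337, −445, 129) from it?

n·S − 12 = -147.
|n| = 21, so the signed distance is -147/21 = -7.

-7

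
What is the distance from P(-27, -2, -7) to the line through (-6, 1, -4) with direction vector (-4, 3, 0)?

3√26

Direction vector d = (-4, 3, 0).
AP = (-21, -3, -3); AP·d = 75, |AP|² = 459, |d|² = 25.
distance² = |AP|² − (AP·d)²/|d|² = 459 − 5625/25 = 234, so the distance is 3√26.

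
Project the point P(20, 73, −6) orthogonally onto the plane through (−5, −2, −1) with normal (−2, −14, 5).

The perpendicular from P has direction n = (−2, −14, 5): r = (20, 73, −6) + λ(−2, −14, 5).
Substitute into the plane: n·(P + λn) = 33 gives -1092 + 225λ = 33, so λ = 5.
Foot = (20, 73, −6) + 5·(−2, −14, 5) = (10, 3, 19).

(10, 3, 19)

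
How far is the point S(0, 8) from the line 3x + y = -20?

d = |3·0 + 1·8 − (-20)| / √(9 + 1) = |28|/√10 = 28/√10.

28/√10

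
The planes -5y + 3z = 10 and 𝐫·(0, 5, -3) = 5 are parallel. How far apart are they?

15√34/34

Divide the second equation by -1 to match normals: -5y + 3z = -5.
With common normal n = (0, -5, 3) (|n| = √34), the distance is |10 − (-5)|/|n| = 15/√34.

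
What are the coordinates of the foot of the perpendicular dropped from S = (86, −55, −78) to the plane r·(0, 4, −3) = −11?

n = (0, 4, −3), |n|² = 25, and n·S − (-11) = 25.
t = 25/25 = 1, so the foot is S − t·n = (86, −55, −78) − 1·(0, 4, −3) = (86, −59, −75).

(86, -59, -75)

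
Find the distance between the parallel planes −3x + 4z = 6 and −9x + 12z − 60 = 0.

Divide the second equation by 3 to match normals: −3x + 4z = 20.
Both planes have normal n = (−3, 0, 4), |n| = 5. Any point on the first plane is at distance |20 − 6|/|n| = 14/5 from the second.

14/5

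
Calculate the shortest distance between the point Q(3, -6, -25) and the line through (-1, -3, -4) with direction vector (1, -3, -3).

9√2

Direction vector d = (1, -3, -3).
AP = (4, -3, -21), and AP × d = (-54, -9, -9).
|AP × d|² = 3078 and |d|² = 19, so the distance is √(3078/19) = √162 = 9√2.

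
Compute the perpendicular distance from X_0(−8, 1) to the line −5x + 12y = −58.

110/13

The normal to the line is n = (−5, 12) with |n| = 13.
|n·X_0 − (-58)| = |52 − (-58)| = 110, so the distance is 110/13.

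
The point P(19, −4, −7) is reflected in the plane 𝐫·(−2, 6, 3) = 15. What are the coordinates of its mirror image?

n = (−2, 6, 3), |n|² = 49, n·P − 15 = -98, so t = -98/49 = -2.
Foot F = P − (-2)·n = (15, 8, −1); the reflection is 2F − P = (11, 20, 5).

(11, 20, 5)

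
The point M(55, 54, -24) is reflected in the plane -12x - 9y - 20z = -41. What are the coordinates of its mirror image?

n = (-12, -9, -20), |n|² = 625, n·M − (-41) = -625, so t = -625/625 = -1.
Foot F = M − (-1)·n = (43, 45, -44); the reflection is 2F − M = (31, 36, -64).

(31, 36, -64)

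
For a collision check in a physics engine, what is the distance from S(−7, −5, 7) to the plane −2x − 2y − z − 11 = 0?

d = |(-2)·(-7) + (-2)·(-5) + (-1)·7 − 11| / √(4 + 4 + 1) = |6| / 3 = 2.

2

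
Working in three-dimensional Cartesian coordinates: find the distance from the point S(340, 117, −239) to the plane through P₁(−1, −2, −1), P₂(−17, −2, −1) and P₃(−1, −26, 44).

P₁P₂ = (−16, 0, 0) and P₁P₃ = (0, −24, 45), so a normal is n = P₁P₂ × P₁P₃ = (0, 720, 384).
Then n·(340, 117, −239) − (−1824) = −5712.
|n| = √(0 + 518400 + 147456) = 816, so the distance is |-5712|/816 = 7.

7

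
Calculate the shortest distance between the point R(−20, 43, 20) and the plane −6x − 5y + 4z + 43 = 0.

n = (−6, −5, 4); n·P − (-43) = 28; |n| = √77; distance = 28/√77.

28/√77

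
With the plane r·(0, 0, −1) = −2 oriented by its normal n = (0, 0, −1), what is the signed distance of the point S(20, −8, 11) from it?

-9

n·S − (-2) = -9.
|n| = 1, so the signed distance is -9/1 = -9.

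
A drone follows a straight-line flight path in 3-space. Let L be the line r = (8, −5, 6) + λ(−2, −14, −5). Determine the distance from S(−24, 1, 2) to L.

2√269

Direction vector d = (−2, −14, −5).
AP = (−32, 6, −4); AP·d = 0, |AP|² = 1076, |d|² = 225.
distance² = |AP|² − (AP·d)²/|d|² = 1076 − 0/225 = 1076, so the distance is 2√269.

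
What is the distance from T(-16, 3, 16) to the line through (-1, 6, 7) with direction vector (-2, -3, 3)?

Direction vector d = (-2, -3, 3).
AP = (-15, -3, 9), and AP × d = (18, 27, 39).
|AP × d|² = 2574 and |d|² = 22, so the distance is √(2574/22) = √117 = 3√13.

3√13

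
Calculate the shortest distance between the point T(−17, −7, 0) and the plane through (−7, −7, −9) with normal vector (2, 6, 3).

1

The plane has equation n·(r − (−7, −7, −9)) = 0, i.e. n·r = -83.
d = |2·(-17) + 6·(-7) + 3·0 − (-83)| / √(4 + 36 + 9) = |7| / 7 = 1.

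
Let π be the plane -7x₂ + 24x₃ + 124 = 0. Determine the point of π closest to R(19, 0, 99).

(19, 28, 3)

n = (0, -7, 24), |n|² = 625, and n·R − (-124) = 2500.
t = 2500/625 = 4, so the foot is R − t·n = (19, 0, 99) − 4·(0, -7, 24) = (19, 28, 3).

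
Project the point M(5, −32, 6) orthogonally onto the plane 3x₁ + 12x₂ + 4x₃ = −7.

The perpendicular from M has direction n = (3, 12, 4): r = (5, −32, 6) + μ(3, 12, 4).
Substitute into the plane: n·(M + μn) = -7 gives -345 + 169μ = -7, so μ = 2.
Foot = (5, −32, 6) + 2·(3, 12, 4) = (11, −8, 14).

(11, -8, 14)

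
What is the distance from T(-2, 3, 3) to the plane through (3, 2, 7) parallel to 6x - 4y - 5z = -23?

14/√77

Parallel planes share the normal n = (6, -4, -5); since (3, 2, 7) lies on the plane, its equation is 6x - 4y - 5z = -25.
Then n·(-2, 3, 3) - (-25) = -14.
|n| = √(36 + 16 + 25) = √77, so the distance is |-14|/√77 = 2√77/11.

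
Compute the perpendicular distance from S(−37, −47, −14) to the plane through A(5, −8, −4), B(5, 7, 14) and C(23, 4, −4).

16/√77

AB = (0, 15, 18) and AC = (18, 12, 0), so a normal is n = AB × AC = (−216, 324, −270).
d = |(-216)·(-37) + 324·(-47) + (-270)·(-14) − (-2592)| / √(46656 + 104976 + 72900) = |-864| / (54√77) = 16/√77.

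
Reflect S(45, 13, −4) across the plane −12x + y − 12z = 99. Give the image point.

(-3, 17, -52)

With n = (−12, 1, −12), the signed offset is (n·S − 99)/|n|² = -578/289 = -2.
S' = S − 2t·n = (45, 13, −4) − (-4)·(−12, 1, −12) = (−3, 17, −52).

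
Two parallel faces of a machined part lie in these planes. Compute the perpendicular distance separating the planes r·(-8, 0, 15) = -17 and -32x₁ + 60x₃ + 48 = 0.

5/17

Divide the second equation by 4 to match normals: -8x₁ + 15x₃ = -12.
Both planes have normal n = (-8, 0, 15), |n| = 17. Any point on the first plane is at distance |(-12) − (-17)|/|n| = 5/17 from the second.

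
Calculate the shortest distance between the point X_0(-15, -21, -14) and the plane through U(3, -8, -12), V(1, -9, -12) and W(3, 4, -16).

UV = (-2, -1, 0) and UW = (0, 12, -4), so a normal is n = UV × UW = (4, -8, -24).
n = (4, -8, -24); n·P − 364 = 80; |n| = 4√41; distance = 80/(4√41) = 20/√41.

20/√41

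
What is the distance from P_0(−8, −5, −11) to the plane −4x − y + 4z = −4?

3/√33

Normal vector n = (−4, −1, 4), and n·(−8, −5, −11) − (−4) = −3.
|n| = √(16 + 1 + 16) = √33, so the distance is |-3|/√33 = √33/11.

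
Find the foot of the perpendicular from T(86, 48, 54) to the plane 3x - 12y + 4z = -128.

The perpendicular from T has direction n = (3, -12, 4): r = (86, 48, 54) + μ(3, -12, 4).
Substitute into the plane: n·(T + μn) = -128 gives -102 + 169μ = -128, so μ = -2/13.
Foot = (86, 48, 54) + (-2/13)·(3, -12, 4) = (1112/13, 648/13, 694/13).

(1112/13, 648/13, 694/13)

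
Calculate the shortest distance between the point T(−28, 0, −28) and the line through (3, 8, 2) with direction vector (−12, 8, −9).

Direction vector d = (−12, 8, −9).
AP = (−31, −8, −30); AP·d = 578, |AP|² = 1925, |d|² = 289.
distance² = |AP|² − (AP·d)²/|d|² = 1925 − 334084/289 = 769, so the distance is √769.

√769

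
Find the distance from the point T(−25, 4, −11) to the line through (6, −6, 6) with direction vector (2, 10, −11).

15√5

Direction vector d = (2, 10, −11).
AP = (−31, 10, −17), and AP × d = (60, −375, −330).
|AP × d|² = 253125 and |d|² = 225, so the distance is √(253125/225) = √1125 = 15√5.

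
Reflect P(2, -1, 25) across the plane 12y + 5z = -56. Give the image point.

(2, -25, 15)

With n = (0, 12, 5), the signed offset is (n·P − (-56))/|n|² = 169/169 = 1.
P' = P − 2t·n = (2, -1, 25) − 2·(0, 12, 5) = (2, -25, 15).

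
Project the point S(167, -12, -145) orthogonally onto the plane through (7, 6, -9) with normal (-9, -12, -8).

(2767/17, -300/17, -2529/17)

n = (-9, -12, -8), |n|² = 289, and n·S − (-63) = -136.
t = -136/289 = -8/17, so the foot is S − t·n = (167, -12, -145) − (-8/17)·(-9, -12, -8) = (2767/17, -300/17, -2529/17).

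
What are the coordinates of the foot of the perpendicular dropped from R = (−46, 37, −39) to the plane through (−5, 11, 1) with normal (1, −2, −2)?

n = (1, −2, −2), |n|² = 9, and n·R − (-29) = -13.
t = -13/9, so the foot is R − t·n = (−46, 37, −39) − (-13/9)·(1, −2, −2) = (−401/9, 307/9, −377/9).

(-401/9, 307/9, -377/9)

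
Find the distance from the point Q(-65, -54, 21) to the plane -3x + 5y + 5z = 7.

Normal vector n = (-3, 5, 5), and n·(-65, -54, 21) - 7 = 23.
|n| = √(9 + 25 + 25) = √59, so the distance is |23|/√59 = 23/√59.

23√59/59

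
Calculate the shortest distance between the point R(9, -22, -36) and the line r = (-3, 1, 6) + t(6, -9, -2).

2√337

Direction vector d = (6, -9, -2).
AP = (12, -23, -42); AP·d = 363, |AP|² = 2437, |d|² = 121.
distance² = |AP|² − (AP·d)²/|d|² = 2437 − 131769/121 = 1348, so the distance is 2√337.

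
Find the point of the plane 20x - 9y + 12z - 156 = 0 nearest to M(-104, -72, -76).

n = (20, -9, 12), |n|² = 625, and n·M − 156 = -2500.
t = -2500/625 = -4, so the foot is M − t·n = (-104, -72, -76) − (-4)·(20, -9, 12) = (-24, -108, -28).

(-24, -108, -28)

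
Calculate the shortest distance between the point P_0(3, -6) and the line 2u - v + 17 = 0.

d = |2·3 + (-1)·(-6) − (-17)| / √(4 + 1) = |29|/√5 = 29/√5.

29/√5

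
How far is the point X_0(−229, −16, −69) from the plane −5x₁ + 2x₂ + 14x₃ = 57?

d = |(-5)·(-229) + 2·(-16) + 14·(-69) − 57| / √(25 + 4 + 196) = |90| / 15 = 6.

6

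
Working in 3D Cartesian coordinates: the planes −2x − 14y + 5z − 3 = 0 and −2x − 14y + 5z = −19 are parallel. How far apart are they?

With common normal n = (−2, −14, 5) (|n| = 15), the distance is |3 − (-19)|/|n| = 22/15.

22/15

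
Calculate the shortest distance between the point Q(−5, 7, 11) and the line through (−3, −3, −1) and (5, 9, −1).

A direction vector is d = (8, 12, 0).
AP = (−2, 10, 12); AP·d = 104, |AP|² = 248, |d|² = 208.
distance² = |AP|² − (AP·d)²/|d|² = 248 − 10816/208 = 196, so the distance is 14.

14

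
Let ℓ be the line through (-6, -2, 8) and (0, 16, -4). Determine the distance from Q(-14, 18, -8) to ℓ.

6√6

A direction vector is d = (6, 18, -12).
AP = (-8, 20, -16), and AP × d = (48, -192, -264).
|AP × d|² = 108864 and |d|² = 504, so the distance is √(108864/504) = √216 = 6√6.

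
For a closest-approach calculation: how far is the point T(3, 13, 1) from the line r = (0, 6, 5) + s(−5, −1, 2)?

Direction vector d = (−5, −1, 2).
AP = (3, 7, −4), and AP × d = (10, 14, 32).
|AP × d|² = 1320 and |d|² = 30, so the distance is √(1320/30) = √44 = 2√11.

2√11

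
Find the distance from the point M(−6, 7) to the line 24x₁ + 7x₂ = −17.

78/25

The normal to the line is n = (24, 7) with |n| = 25.
|n·M − (-17)| = |-95 − (-17)| = 78, so the distance is 78/25.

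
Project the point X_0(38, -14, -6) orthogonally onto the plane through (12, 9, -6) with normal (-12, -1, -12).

(26, -15, -18)

n = (-12, -1, -12), |n|² = 289, and n·X_0 − (-81) = -289.
t = -289/289 = -1, so the foot is X_0 − t·n = (38, -14, -6) − (-1)·(-12, -1, -12) = (26, -15, -18).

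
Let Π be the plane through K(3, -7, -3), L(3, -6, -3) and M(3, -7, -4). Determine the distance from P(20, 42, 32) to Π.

17

KL = (0, 1, 0) and KM = (0, 0, -1), so a normal is n = KL × KM = (-1, 0, 0).
n = (-1, 0, 0); n·P − (-3) = -17; |n| = 1; distance = 17/1 = 17.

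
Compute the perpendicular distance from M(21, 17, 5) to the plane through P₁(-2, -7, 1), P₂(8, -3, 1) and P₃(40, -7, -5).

P₁P₂ = (10, 4, 0) and P₁P₃ = (42, 0, -6), so a normal is n = P₁P₂ × P₁P₃ = (-24, 60, -168).
Then n·(21, 17, 5) - (-540) = 216.
|n| = √(576 + 3600 + 28224) = 180, so the distance is |216|/180 = 6/5.

6/5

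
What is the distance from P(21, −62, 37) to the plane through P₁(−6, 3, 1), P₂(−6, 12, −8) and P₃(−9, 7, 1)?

21√34/34

P₁P₂ = (0, 9, −9) and P₁P₃ = (−3, 4, 0), so a normal is n = P₁P₂ × P₁P₃ = (36, 27, 27).
Then n·(21, −62, 37) − (−108) = 189.
|n| = √(1296 + 729 + 729) = 9√34, so the distance is |189|/(9√34) = 21√34/34.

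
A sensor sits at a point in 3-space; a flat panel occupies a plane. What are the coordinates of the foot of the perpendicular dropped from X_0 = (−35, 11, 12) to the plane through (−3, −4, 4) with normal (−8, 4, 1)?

The perpendicular from X_0 has direction n = (−8, 4, 1): r = (−35, 11, 12) + t(−8, 4, 1).
Substitute into the plane: n·(X_0 + tn) = 12 gives 336 + 81t = 12, so t = -4.
Foot = (−35, 11, 12) + (-4)·(−8, 4, 1) = (−3, −5, 8).

(-3, -5, 8)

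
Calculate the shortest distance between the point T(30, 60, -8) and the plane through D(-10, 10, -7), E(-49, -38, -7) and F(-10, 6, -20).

2/3

DE = (-39, -48, 0) and DF = (0, -4, -13), so a normal is n = DE × DF = (624, -507, 156).
Then n·(30, 60, -8) - (-12402) = -546.
|n| = √(389376 + 257049 + 24336) = 819, so the distance is |-546|/819 = 2/3.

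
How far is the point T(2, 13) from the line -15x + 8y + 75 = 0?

The normal to the line is n = (-15, 8) with |n| = 17.
|n·T − (-75)| = |74 − (-75)| = 149, so the distance is 149/17.

149/17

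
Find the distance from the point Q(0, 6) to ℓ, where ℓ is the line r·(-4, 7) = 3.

The normal to the line is n = (-4, 7) with |n| = √65.
|n·Q − 3| = |42 − 3| = 39, so the distance is 39/√65.

39/√65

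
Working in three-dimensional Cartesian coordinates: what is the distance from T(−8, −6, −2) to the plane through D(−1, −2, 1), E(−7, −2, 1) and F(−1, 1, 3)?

1/√13

DE = (−6, 0, 0) and DF = (0, 3, 2), so a normal is n = DE × DF = (0, 12, −18).
n = (0, 12, −18); n·P − (-42) = 6; |n| = 6√13; distance = 6/(6√13) = 1/√13.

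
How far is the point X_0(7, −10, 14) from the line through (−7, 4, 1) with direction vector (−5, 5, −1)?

√102

Direction vector d = (−5, 5, −1).
AP = (14, −14, 13); AP·d = -153, |AP|² = 561, |d|² = 51.
distance² = |AP|² − (AP·d)²/|d|² = 561 − 23409/51 = 102, so the distance is √102.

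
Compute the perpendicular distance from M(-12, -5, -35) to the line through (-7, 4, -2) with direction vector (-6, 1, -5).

Direction vector d = (-6, 1, -5).
AP = (-5, -9, -33), and AP × d = (78, 173, -59).
|AP × d|² = 39494 and |d|² = 62, so the distance is √(39494/62) = √637 = 7√13.

7√13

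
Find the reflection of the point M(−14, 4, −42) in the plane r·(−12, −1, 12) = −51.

(-38, 2, -18)

With n = (−12, −1, 12), the signed offset is (n·M − (-51))/|n|² = -289/289 = -1.
M' = M − 2t·n = (−14, 4, −42) − (-2)·(−12, −1, 12) = (−38, 2, −18).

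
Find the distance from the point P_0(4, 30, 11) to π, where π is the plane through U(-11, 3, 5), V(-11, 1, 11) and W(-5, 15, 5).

UV = (0, -2, 6) and UW = (6, 12, 0), so a normal is n = UV × UW = (-72, 36, 12).
n = (-72, 36, 12); n·P − 960 = -36; |n| = 12√46; distance = 36/(12√46) = 3√46/46.

3/√46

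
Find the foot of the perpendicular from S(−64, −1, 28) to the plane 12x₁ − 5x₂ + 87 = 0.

(-16, -21, 28)

n = (12, −5, 0), |n|² = 169, and n·S − (-87) = -676.
t = -676/169 = -4, so the foot is S − t·n = (−64, −1, 28) − (-4)·(12, −5, 0) = (−16, −21, 28).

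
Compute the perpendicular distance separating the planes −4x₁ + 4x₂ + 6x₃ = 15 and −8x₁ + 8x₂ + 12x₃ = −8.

Divide the second equation by 2 to match normals: −4x₁ + 4x₂ + 6x₃ = -4.
With common normal n = (−4, 4, 6) (|n| = 2√17), the distance is |15 − (-4)|/|n| = 19/(2√17).

19/(2√17)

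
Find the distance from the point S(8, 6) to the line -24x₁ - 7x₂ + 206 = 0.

28/25

d = |(-24)·8 + (-7)·6 − (-206)| / √(576 + 49) = |-28|/25 = 28/25.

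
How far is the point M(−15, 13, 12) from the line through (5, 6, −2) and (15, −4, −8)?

A direction vector is d = (10, −10, −6).
AP = (−20, 7, 14), and AP × d = (98, 20, 130).
|AP × d|² = 26904 and |d|² = 236, so the distance is √(26904/236) = √114.

√114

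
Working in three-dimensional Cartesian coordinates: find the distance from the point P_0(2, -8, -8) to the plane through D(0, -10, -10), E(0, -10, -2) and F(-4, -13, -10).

DE = (0, 0, 8) and DF = (-4, -3, 0), so a normal is n = DE × DF = (24, -32, 0).
d = |24·2 + (-32)·(-8) − 320| / √(576 + 1024 + 0) = |-16| / 40 = 2/5.

2/5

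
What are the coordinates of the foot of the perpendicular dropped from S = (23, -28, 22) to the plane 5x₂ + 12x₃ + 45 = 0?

(23, -33, 10)

The perpendicular from S has direction n = (0, 5, 12): r = (23, -28, 22) + t(0, 5, 12).
Substitute into the plane: n·(S + tn) = -45 gives 124 + 169t = -45, so t = -1.
Foot = (23, -28, 22) + (-1)·(0, 5, 12) = (23, -33, 10).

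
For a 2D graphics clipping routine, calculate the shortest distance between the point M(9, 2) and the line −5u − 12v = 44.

113/13

The normal to the line is n = (−5, −12) with |n| = 13.
|n·M − 44| = |-69 − 44| = 113, so the distance is 113/13.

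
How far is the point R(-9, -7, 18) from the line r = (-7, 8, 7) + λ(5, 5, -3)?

√114

Direction vector d = (5, 5, -3).
AP = (-2, -15, 11), and AP × d = (-10, 49, 65).
|AP × d|² = 6726 and |d|² = 59, so the distance is √(6726/59) = √114.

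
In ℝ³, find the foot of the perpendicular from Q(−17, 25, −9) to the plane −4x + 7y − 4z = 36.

n = (−4, 7, −4), |n|² = 81, and n·Q − 36 = 243.
t = 243/81 = 3, so the foot is Q − t·n = (−17, 25, −9) − 3·(−4, 7, −4) = (−5, 4, 3).

(-5, 4, 3)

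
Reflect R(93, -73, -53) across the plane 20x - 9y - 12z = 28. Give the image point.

(-107, 17, 67)

With n = (20, -9, -12), the signed offset is (n·R − 28)/|n|² = 3125/625 = 5.
R' = R − 2t·n = (93, -73, -53) − 10·(20, -9, -12) = (-107, 17, 67).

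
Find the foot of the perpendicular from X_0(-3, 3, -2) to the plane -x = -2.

n = (-1, 0, 0), |n|² = 1, and n·X_0 − (-2) = 5.
t = 5/1 = 5, so the foot is X_0 − t·n = (-3, 3, -2) − 5·(-1, 0, 0) = (2, 3, -2).

(2, 3, -2)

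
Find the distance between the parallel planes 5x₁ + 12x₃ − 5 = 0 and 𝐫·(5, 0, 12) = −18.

Both planes have normal n = (5, 0, 12), |n| = 13. Any point on the first plane is at distance |(-18) − 5|/|n| = 23/13 from the second.

23/13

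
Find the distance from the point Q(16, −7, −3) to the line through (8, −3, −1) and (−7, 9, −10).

√34

A direction vector is d = (−15, 12, −9).
AP = (8, −4, −2), and AP × d = (60, 102, 36).
|AP × d|² = 15300 and |d|² = 450, so the distance is √(15300/450) = √34.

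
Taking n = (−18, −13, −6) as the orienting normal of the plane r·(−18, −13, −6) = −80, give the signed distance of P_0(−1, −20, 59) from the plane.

n·P_0 − (-80) = 4.
|n| = 23, so the signed distance is 4/23.

4/23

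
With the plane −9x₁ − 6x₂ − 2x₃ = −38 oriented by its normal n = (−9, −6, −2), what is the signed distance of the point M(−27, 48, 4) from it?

-15/11

n·M − (-38) = -15.
|n| = 11, so the signed distance is -15/11.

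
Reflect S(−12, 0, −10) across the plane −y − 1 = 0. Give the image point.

n = (0, −1, 0), |n|² = 1, n·S − 1 = -1, so t = -1/1 = -1.
Foot F = S − (-1)·n = (−12, −1, −10); the reflection is 2F − S = (−12, −2, −10).

(-12, -2, -10)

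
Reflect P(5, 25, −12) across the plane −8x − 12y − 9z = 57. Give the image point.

(-11, 1, -30)

n = (−8, −12, −9), |n|² = 289, n·P − 57 = -289, so t = -289/289 = -1.
Foot F = P − (-1)·n = (−3, 13, −21); the reflection is 2F − P = (−11, 1, −30).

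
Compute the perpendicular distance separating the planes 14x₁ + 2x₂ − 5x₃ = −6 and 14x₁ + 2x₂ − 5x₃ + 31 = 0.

5/3

Both planes have normal n = (14, 2, −5), |n| = 15. Any point on the first plane is at distance |(-31) − (-6)|/|n| = 25/15 = 5/3 from the second.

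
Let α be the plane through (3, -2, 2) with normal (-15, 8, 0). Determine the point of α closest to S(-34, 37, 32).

The perpendicular from S has direction n = (-15, 8, 0): r = (-34, 37, 32) + μ(-15, 8, 0).
Substitute into the plane: n·(S + μn) = -61 gives 806 + 289μ = -61, so μ = -3.
Foot = (-34, 37, 32) + (-3)·(-15, 8, 0) = (11, 13, 32).

(11, 13, 32)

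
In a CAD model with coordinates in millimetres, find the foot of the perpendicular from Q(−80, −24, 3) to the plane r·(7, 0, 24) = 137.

(-73, -24, 27)

n = (7, 0, 24), |n|² = 625, and n·Q − 137 = -625.
t = -625/625 = -1, so the foot is Q − t·n = (−80, −24, 3) − (-1)·(7, 0, 24) = (−73, −24, 27).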